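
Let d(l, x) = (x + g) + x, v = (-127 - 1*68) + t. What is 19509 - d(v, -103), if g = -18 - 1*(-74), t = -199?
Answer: 19659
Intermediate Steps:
g = 56 (g = -18 + 74 = 56)
v = -394 (v = (-127 - 1*68) - 199 = (-127 - 68) - 199 = -195 - 199 = -394)
d(l, x) = 56 + 2*x (d(l, x) = (x + 56) + x = (56 + x) + x = 56 + 2*x)
19509 - d(v, -103) = 19509 - (56 + 2*(-103)) = 19509 - (56 - 206) = 19509 - 1*(-150) = 19509 + 150 = 19659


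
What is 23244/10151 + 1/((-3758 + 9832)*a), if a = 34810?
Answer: 4914616999511/2146286226940 ≈ 2.2898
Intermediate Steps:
23244/10151 + 1/((-3758 + 9832)*a) = 23244/10151 + 1/((-3758 + 9832)*34810) = 23244*(1/10151) + (1/34810)/6074 = 23244/10151 + (1/6074)*(1/34810) = 23244/10151 + 1/211435940 = 4914616999511/2146286226940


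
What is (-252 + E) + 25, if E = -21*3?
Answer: -290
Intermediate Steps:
E = -63
(-252 + E) + 25 = (-252 - 63) + 25 = -315 + 25 = -290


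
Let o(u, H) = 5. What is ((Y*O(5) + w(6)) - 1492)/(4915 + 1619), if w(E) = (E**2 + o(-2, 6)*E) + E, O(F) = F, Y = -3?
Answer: -1435/6534 ≈ -0.21962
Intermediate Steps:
w(E) = E**2 + 6*E (w(E) = (E**2 + 5*E) + E = E**2 + 6*E)
((Y*O(5) + w(6)) - 1492)/(4915 + 1619) = ((-3*5 + 6*(6 + 6)) - 1492)/(4915 + 1619) = ((-15 + 6*12) - 1492)/6534 = ((-15 + 72) - 1492)*(1/6534) = (57 - 1492)*(1/6534) = -1435*1/6534 = -1435/6534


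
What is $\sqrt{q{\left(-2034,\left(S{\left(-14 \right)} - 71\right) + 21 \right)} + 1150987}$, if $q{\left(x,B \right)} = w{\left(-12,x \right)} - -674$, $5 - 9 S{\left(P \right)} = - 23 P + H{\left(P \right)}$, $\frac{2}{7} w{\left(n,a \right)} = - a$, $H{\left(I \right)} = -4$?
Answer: $2 \sqrt{289695} \approx 1076.5$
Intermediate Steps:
$w{\left(n,a \right)} = - \frac{7 a}{2}$ ($w{\left(n,a \right)} = \frac{7 \left(- a\right)}{2} = - \frac{7 a}{2}$)
$S{\left(P \right)} = 1 + \frac{23 P}{9}$ ($S{\left(P \right)} = \frac{5}{9} - \frac{- 23 P - 4}{9} = \frac{5}{9} - \frac{-4 - 23 P}{9} = \frac{5}{9} + \left(\frac{4}{9} + \frac{23 P}{9}\right) = 1 + \frac{23 P}{9}$)
$q{\left(x,B \right)} = 674 - \frac{7 x}{2}$ ($q{\left(x,B \right)} = - \frac{7 x}{2} - -674 = - \frac{7 x}{2} + 674 = 674 - \frac{7 x}{2}$)
$\sqrt{q{\left(-2034,\left(S{\left(-14 \right)} - 71\right) + 21 \right)} + 1150987} = \sqrt{\left(674 - -7119\right) + 1150987} = \sqrt{\left(674 + 7119\right) + 1150987} = \sqrt{7793 + 1150987} = \sqrt{1158780} = 2 \sqrt{289695}$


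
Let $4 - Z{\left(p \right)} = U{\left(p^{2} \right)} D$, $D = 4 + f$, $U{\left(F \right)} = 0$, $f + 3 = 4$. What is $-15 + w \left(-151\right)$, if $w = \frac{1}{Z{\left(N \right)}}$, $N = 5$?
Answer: $- \frac{211}{4} \approx -52.75$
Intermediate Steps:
$f = 1$ ($f = -3 + 4 = 1$)
$D = 5$ ($D = 4 + 1 = 5$)
$Z{\left(p \right)} = 4$ ($Z{\left(p \right)} = 4 - 0 \cdot 5 = 4 - 0 = 4 + 0 = 4$)
$w = \frac{1}{4} \approx 0.25$
$-15 + w \left(-151\right) = -15 + \frac{1}{4} \left(-151\right) = -15 - \frac{151}{4} = - \frac{211}{4}$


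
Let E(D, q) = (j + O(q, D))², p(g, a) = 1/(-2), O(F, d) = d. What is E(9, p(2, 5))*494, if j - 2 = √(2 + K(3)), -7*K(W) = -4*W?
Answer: 431262/7 + 10868*√182/7 ≈ 82554.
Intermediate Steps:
K(W) = 4*W/7 (K(W) = -(-4)*W/7 = 4*W/7)
j = 2 + √182/7 (j = 2 + √(2 + (4/7)*3) = 2 + √(2 + 12/7) = 2 + √(26/7) = 2 + √182/7 ≈ 3.9272)
p(g, a) = -½
E(D, q) = (2 + D + √182/7)² (E(D, q) = ((2 + √182/7) + D)² = (2 + D + √182/7)²)
E(9, p(2, 5))*494 = ((14 + √182 + 7*9)²/49)*494 = ((14 + √182 + 63)²/49)*494 = ((77 + √182)²/49)*494 = 494*(77 + √182)²/49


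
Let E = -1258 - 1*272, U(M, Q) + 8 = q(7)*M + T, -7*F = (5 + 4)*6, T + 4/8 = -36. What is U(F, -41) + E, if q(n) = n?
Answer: -3257/2 ≈ -1628.5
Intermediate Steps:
T = -73/2 (T = -½ - 36 = -73/2 ≈ -36.500)
F = -54/7 (F = -(5 + 4)*6/7 = -9*6/7 = -⅐*54 = -54/7 ≈ -7.7143)
U(M, Q) = -89/2 + 7*M (U(M, Q) = -8 + (7*M - 73/2) = -8 + (-73/2 + 7*M) = -89/2 + 7*M)
E = -1530 (E = -1258 - 272 = -1530)
U(F, -41) + E = (-89/2 + 7*(-54/7)) - 1530 = (-89/2 - 54) - 1530 = -197/2 - 1530 = -3257/2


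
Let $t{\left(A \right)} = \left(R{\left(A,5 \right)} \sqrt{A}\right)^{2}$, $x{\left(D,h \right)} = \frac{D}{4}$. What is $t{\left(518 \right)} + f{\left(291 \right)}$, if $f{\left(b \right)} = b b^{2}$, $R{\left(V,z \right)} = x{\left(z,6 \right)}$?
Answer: $\frac{197143843}{8} \approx 2.4643 \cdot 10^{7}$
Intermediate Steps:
$x{\left(D,h \right)} = \frac{D}{4}$ ($x{\left(D,h \right)} = D \frac{1}{4} = \frac{D}{4}$)
$R{\left(V,z \right)} = \frac{z}{4}$
$f{\left(b \right)} = b^{3}$
$t{\left(A \right)} = \frac{25 A}{16}$ ($t{\left(A \right)} = \left(\frac{1}{4} \cdot 5 \sqrt{A}\right)^{2} = \left(\frac{5 \sqrt{A}}{4}\right)^{2} = \frac{25 A}{16}$)
$t{\left(518 \right)} + f{\left(291 \right)} = \frac{25}{16} \cdot 518 + 291^{3} = \frac{6475}{8} + 24642171 = \frac{197143843}{8}$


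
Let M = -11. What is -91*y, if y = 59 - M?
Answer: -6370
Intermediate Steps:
y = 70 (y = 59 - 1*(-11) = 59 + 11 = 70)
-91*y = -91*70 = -6370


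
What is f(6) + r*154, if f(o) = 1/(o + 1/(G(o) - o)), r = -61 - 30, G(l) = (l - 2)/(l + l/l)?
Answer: -3097056/221 ≈ -14014.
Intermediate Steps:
G(l) = (-2 + l)/(1 + l) (G(l) = (-2 + l)/(l + 1) = (-2 + l)/(1 + l))
r = -91
f(o) = 1/(o + 1/(-o + (-2 + o)/(1 + o))) (f(o) = 1/(o + 1/((-2 + o)/(1 + o) - o)) = 1/(o + 1/(-o + (-2 + o)/(1 + o))))
f(6) + r*154 = (2 + 6**2)/(-1 + 6 + 6**3) - 91*154 = (2 + 36)/(-1 + 6 + 216) - 14014 = 38/221 - 14014 = -3097056/221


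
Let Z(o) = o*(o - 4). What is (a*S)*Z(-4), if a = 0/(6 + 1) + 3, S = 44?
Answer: 4224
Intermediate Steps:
Z(o) = o*(-4 + o)
a = 3 (a = 0/7 + 3 = 0*(⅐) + 3 = 0 + 3 = 3)
(a*S)*Z(-4) = (3*44)*(-4*(-4 - 4)) = 132*(-4*(-8)) = 132*32 = 4224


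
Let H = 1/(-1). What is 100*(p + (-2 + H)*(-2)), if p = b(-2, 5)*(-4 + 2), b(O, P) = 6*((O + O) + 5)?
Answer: -600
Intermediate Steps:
b(O, P) = 30 + 12*O (b(O, P) = 6*(2*O + 5) = 6*(5 + 2*O) = 30 + 12*O)
H = -1
p = -12 (p = (30 + 12*(-2))*(-4 + 2) = (30 - 24)*(-2) = 6*(-2) = -12)
100*(p + (-2 + H)*(-2)) = 100*(-12 + (-2 - 1)*(-2)) = 100*(-12 - 3*(-2)) = 100*(-12 + 6) = 100*(-6) = -600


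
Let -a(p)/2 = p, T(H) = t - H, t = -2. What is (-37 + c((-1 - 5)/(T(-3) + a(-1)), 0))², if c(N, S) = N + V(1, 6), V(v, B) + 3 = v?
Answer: 1681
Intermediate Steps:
T(H) = -2 - H
V(v, B) = -3 + v
a(p) = -2*p
c(N, S) = -2 + N (c(N, S) = N + (-3 + 1) = N - 2 = -2 + N)
(-37 + c((-1 - 5)/(T(-3) + a(-1)), 0))² = (-37 + (-2 + (-1 - 5)/((-2 - 1*(-3)) - 2*(-1))))² = (-37 + (-2 - 6/((-2 + 3) + 2)))² = (-37 + (-2 - 6/(1 + 2)))² = (-37 + (-2 - 6/3))² = (-37 + (-2 - 6*⅓))² = (-37 + (-2 - 2))² = (-37 - 4)² = (-41)² = 1681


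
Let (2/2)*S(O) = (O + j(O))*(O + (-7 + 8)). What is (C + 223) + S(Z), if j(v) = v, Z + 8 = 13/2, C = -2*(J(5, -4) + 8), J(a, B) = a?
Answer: 397/2 ≈ 198.50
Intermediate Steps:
C = -26 (C = -2*(5 + 8) = -2*13 = -26)
Z = -3/2 (Z = -8 + 13/2 = -3/2 ≈ -1.5000)
S(O) = 2*O*(1 + O) (S(O) = (O + O)*(O + (-7 + 8)) = (2*O)*(O + 1) = (2*O)*(1 + O) = 2*O*(1 + O))
(C + 223) + S(Z) = (-26 + 223) + 2*(-3/2)*(1 - 3/2) = 197 + 2*(-3/2)*(-½) = 197 + 3/2 = 397/2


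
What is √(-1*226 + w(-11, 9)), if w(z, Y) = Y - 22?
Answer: I*√239 ≈ 15.46*I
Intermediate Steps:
w(z, Y) = -22 + Y
√(-1*226 + w(-11, 9)) = √(-1*226 + (-22 + 9)) = √(-226 - 13) = √(-239) = I*√239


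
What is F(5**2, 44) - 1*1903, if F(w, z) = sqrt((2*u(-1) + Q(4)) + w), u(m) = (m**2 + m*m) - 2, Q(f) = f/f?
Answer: -1903 + sqrt(26) ≈ -1897.9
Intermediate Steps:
Q(f) = 1
u(m) = -2 + 2*m**2 (u(m) = (m**2 + m**2) - 2 = 2*m**2 - 2 = -2 + 2*m**2)
F(w, z) = sqrt(1 + w) (F(w, z) = sqrt((2*(-2 + 2*(-1)**2) + 1) + w) = sqrt((2*(-2 + 2*1) + 1) + w) = sqrt((2*(-2 + 2) + 1) + w) = sqrt((2*0 + 1) + w) = sqrt((0 + 1) + w) = sqrt(1 + w))
F(5**2, 44) - 1*1903 = sqrt(1 + 5**2) - 1*1903 = sqrt(1 + 25) - 1903 = sqrt(26) - 1903 = -1903 + sqrt(26)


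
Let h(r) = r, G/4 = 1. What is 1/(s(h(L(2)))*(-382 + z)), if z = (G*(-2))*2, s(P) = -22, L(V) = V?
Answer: 1/8756 ≈ 0.00011421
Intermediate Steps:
G = 4 (G = 4*1 = 4)
z = -16 (z = (4*(-2))*2 = -8*2 = -16)
1/(s(h(L(2)))*(-382 + z)) = 1/(-22*(-382 - 16)) = 1/(-22*(-398)) = 1/8756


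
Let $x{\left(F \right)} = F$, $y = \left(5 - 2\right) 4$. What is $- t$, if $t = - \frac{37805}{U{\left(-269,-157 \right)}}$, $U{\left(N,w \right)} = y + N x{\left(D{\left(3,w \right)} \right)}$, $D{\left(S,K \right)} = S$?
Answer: $- \frac{7561}{159} \approx -47.553$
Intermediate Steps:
$y = 12$ ($y = 3 \cdot 4 = 12$)
$U{\left(N,w \right)} = 12 + 3 N$ ($U{\left(N,w \right)} = 12 + N 3 = 12 + 3 N$)
$t = \frac{7561}{159}$ ($t = - \frac{37805}{12 + 3 \left(-269\right)} = - \frac{37805}{12 - 807} = - \frac{37805}{-795} = \left(-37805\right) \left(- \frac{1}{795}\right) = \frac{7561}{159} \approx 47.553$)
$- t = \left(-1\right) \frac{7561}{159} = - \frac{7561}{159}$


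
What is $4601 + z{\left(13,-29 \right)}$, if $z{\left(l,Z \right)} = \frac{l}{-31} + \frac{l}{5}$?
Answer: $\frac{713493}{155} \approx 4603.2$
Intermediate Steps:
$z{\left(l,Z \right)} = \frac{26 l}{155}$ ($z{\left(l,Z \right)} = l \left(- \frac{1}{31}\right) + l \frac{1}{5} = - \frac{l}{31} + \frac{l}{5} = \frac{26 l}{155}$)
$4601 + z{\left(13,-29 \right)} = 4601 + \frac{26}{155} \cdot 13 = 4601 + \frac{338}{155} = \frac{713493}{155}$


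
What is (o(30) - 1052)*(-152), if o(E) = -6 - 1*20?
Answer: 163856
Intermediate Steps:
o(E) = -26 (o(E) = -6 - 20 = -26)
(o(30) - 1052)*(-152) = (-26 - 1052)*(-152) = -1078*(-152) = 163856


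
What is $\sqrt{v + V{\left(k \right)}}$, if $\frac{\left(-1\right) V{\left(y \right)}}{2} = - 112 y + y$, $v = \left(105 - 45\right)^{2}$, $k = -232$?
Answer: $4 i \sqrt{2994} \approx 218.87 i$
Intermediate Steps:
$v = 3600$ ($v = 60^{2} = 3600$)
$V{\left(y \right)} = 222 y$ ($V{\left(y \right)} = - 2 \left(- 112 y + y\right) = - 2 \left(- 111 y\right) = 222 y$)
$\sqrt{v + V{\left(k \right)}} = \sqrt{3600 + 222 \left(-232\right)} = \sqrt{3600 - 51504} = \sqrt{-47904} = 4 i \sqrt{2994}$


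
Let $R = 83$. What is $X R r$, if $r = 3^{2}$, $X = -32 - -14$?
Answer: $-13446$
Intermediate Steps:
$X = -18$ ($X = -32 + 14 = -18$)
$r = 9$
$X R r = \left(-18\right) 83 \cdot 9 = \left(-1494\right) 9 = -13446$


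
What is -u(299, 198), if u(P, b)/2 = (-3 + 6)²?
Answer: -18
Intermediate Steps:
u(P, b) = 18 (u(P, b) = 2*(-3 + 6)² = 2*3² = 2*9 = 18)
-u(299, 198) = -1*18 = -18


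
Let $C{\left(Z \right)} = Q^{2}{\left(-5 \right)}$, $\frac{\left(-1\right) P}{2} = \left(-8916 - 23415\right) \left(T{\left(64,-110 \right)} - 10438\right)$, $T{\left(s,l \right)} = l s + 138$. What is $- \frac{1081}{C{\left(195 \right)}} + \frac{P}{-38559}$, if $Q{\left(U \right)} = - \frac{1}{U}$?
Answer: $\frac{26394035}{12853} \approx 2053.5$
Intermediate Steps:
$T{\left(s,l \right)} = 138 + l s$
$P = -1121239080$ ($P = - 2 \left(-8916 - 23415\right) \left(\left(138 - 7040\right) - 10438\right) = - 2 \left(- 32331 \left(\left(138 - 7040\right) - 10438\right)\right) = - 2 \left(- 32331 \left(-6902 - 10438\right)\right) = - 2 \left(\left(-32331\right) \left(-17340\right)\right) = \left(-2\right) 560619540 = -1121239080$)
$C{\left(Z \right)} = \frac{1}{25}$ ($C{\left(Z \right)} = \left(- \frac{1}{-5}\right)^{2} = \left(\left(-1\right) \left(- \frac{1}{5}\right)\right)^{2} = \left(\frac{1}{5}\right)^{2} = \frac{1}{25}$)
$- \frac{1081}{C{\left(195 \right)}} + \frac{P}{-38559} = - 1081 \frac{1}{\frac{1}{25}} - \frac{1121239080}{-38559} = \left(-1081\right) 25 - - \frac{373746360}{12853} = -27025 + \frac{373746360}{12853} = \frac{26394035}{12853}$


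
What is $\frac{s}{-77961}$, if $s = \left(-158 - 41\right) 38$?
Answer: $\frac{7562}{77961} \approx 0.096997$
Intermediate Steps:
$s = -7562$ ($s = \left(-199\right) 38 = -7562$)
$\frac{s}{-77961} = - \frac{7562}{-77961} = \left(-7562\right) \left(- \frac{1}{77961}\right) = \frac{7562}{77961}$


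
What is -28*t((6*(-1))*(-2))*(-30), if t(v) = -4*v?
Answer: -40320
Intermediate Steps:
-28*t((6*(-1))*(-2))*(-30) = -(-112)*(6*(-1))*(-2)*(-30) = -(-112)*(-6*(-2))*(-30) = -(-112)*12*(-30) = -28*(-48)*(-30) = 1344*(-30) = -40320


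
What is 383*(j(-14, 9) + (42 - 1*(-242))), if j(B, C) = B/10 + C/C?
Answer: 543094/5 ≈ 1.0862e+5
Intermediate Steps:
j(B, C) = 1 + B/10 (j(B, C) = B*(1/10) + 1 = B/10 + 1 = 1 + B/10)
383*(j(-14, 9) + (42 - 1*(-242))) = 383*((1 + (1/10)*(-14)) + (42 - 1*(-242))) = 383*((1 - 7/5) + (42 + 242)) = 383*(-2/5 + 284) = 383*(1418/5) = 543094/5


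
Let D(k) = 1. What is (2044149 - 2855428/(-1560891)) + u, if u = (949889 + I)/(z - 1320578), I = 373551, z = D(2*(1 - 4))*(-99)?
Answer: 4213877590361245559/2061432843207 ≈ 2.0442e+6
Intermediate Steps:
z = -99 (z = 1*(-99) = -99)
u = -1323440/1320677 (u = (949889 + 373551)/(-99 - 1320578) = 1323440/(-1320677) = 1323440*(-1/1320677) = -1323440/1320677 ≈ -1.0021)
(2044149 - 2855428/(-1560891)) + u = (2044149 - 2855428/(-1560891)) - 1323440/1320677 = (2044149 - 2855428*(-1/1560891)) - 1323440/1320677 = (2044149 + 2855428/1560891) - 1323440/1320677 = 3190696632187/1560891 - 1323440/1320677 = 4213877590361245559/2061432843207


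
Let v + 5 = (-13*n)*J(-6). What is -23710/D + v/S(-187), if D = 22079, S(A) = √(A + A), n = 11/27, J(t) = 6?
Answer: -23710/22079 + 331*I*√374/3366 ≈ -1.0739 + 1.9017*I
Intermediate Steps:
n = 11/27 (n = 11*(1/27) = 11/27 ≈ 0.40741)
S(A) = √2*√A (S(A) = √(2*A) = √2*√A)
v = -331/9 (v = -5 - 13*11/27*6 = -5 - 143/27*6 = -5 - 286/9 = -331/9 ≈ -36.778)
-23710/D + v/S(-187) = -23710/22079 - 331*(-I*√374/374)/9 = -23710/22079 - (-331)*I*√374/3366 = -23710/22079 + 331*I*√374/3366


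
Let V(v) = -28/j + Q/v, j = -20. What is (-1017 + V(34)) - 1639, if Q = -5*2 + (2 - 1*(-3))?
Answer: -451307/170 ≈ -2654.7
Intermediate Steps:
Q = -5 (Q = -10 + (2 + 3) = -10 + 5 = -5)
V(v) = 7/5 - 5/v (V(v) = -28/(-20) - 5/v = -28*(-1/20) - 5/v = 7/5 - 5/v)
(-1017 + V(34)) - 1639 = (-1017 + (7/5 - 5/34)) - 1639 = (-1017 + 213/170) - 1639 = -172677/170 - 1639 = -451307/170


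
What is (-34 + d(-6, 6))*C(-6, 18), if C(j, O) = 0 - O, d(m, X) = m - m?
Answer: 612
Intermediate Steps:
d(m, X) = 0
C(j, O) = -O
(-34 + d(-6, 6))*C(-6, 18) = (-34 + 0)*(-1*18) = -34*(-18) = 612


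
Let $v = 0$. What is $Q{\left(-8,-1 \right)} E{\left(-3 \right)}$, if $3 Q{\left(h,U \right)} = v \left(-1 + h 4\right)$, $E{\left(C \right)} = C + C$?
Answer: $0$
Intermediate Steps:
$E{\left(C \right)} = 2 C$
$Q{\left(h,U \right)} = 0$ ($Q{\left(h,U \right)} = \frac{0 \left(-1 + h 4\right)}{3} = \frac{0 \left(-1 + 4 h\right)}{3} = \frac{1}{3} \cdot 0 = 0$)
$Q{\left(-8,-1 \right)} E{\left(-3 \right)} = 0 \cdot 2 \left(-3\right) = 0 \left(-6\right) = 0$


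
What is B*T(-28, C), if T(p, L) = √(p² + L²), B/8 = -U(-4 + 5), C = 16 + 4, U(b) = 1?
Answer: -32*√74 ≈ -275.27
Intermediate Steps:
C = 20
B = -8 (B = 8*(-1*1) = 8*(-1) = -8)
T(p, L) = √(L² + p²)
B*T(-28, C) = -8*√(20² + (-28)²) = -8*√(400 + 784) = -32*√74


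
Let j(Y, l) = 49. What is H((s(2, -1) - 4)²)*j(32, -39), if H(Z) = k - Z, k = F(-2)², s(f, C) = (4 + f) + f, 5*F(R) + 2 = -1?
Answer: -19159/25 ≈ -766.36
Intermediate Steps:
F(R) = -⅗ (F(R) = -⅖ + (⅕)*(-1) = -⅖ - ⅕ = -⅗)
s(f, C) = 4 + 2*f
k = 9/25 (k = (-⅗)² = 9/25 ≈ 0.36000)
H(Z) = 9/25 - Z
H((s(2, -1) - 4)²)*j(32, -39) = (9/25 - ((4 + 2*2) - 4)²)*49 = (9/25 - ((4 + 4) - 4)²)*49 = (9/25 - (8 - 4)²)*49 = (9/25 - 1*4²)*49 = (9/25 - 1*16)*49 = (9/25 - 16)*49 = -391/25*49 = -19159/25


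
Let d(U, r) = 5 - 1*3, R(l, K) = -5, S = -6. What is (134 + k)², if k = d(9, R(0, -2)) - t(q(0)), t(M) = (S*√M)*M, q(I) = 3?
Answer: 19468 + 4896*√3 ≈ 27948.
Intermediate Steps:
d(U, r) = 2 (d(U, r) = 5 - 3 = 2)
t(M) = -6*M^(3/2) (t(M) = (-6*√M)*M = -6*M^(3/2))
k = 2 + 18*√3 (k = 2 - (-6)*3^(3/2) = 2 - (-6)*3*√3 = 2 - (-18)*√3 = 2 + 18*√3 ≈ 33.177)
(134 + k)² = (134 + (2 + 18*√3))² = (136 + 18*√3)²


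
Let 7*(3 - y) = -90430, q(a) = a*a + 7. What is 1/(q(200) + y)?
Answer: 7/370500 ≈ 1.8893e-5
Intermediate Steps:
q(a) = 7 + a**2 (q(a) = a**2 + 7 = 7 + a**2)
y = 90451/7 (y = 3 - 1/7*(-90430) = 3 + 90430/7 = 90451/7 ≈ 12922.)
1/(q(200) + y) = 1/((7 + 200**2) + 90451/7) = 1/((7 + 40000) + 90451/7) = 1/(40007 + 90451/7) = 1/(370500/7) = 7/370500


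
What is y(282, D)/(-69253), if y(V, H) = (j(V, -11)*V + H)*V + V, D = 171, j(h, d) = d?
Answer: 826260/69253 ≈ 11.931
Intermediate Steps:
y(V, H) = V + V*(H - 11*V) (y(V, H) = (-11*V + H)*V + V = (H - 11*V)*V + V = V*(H - 11*V) + V = V + V*(H - 11*V))
y(282, D)/(-69253) = (282*(1 + 171 - 11*282))/(-69253) = (282*(1 + 171 - 3102))*(-1/69253) = (282*(-2930))*(-1/69253) = -826260*(-1/69253) = 826260/69253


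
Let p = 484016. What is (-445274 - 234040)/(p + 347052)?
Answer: -339657/415534 ≈ -0.81740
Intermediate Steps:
(-445274 - 234040)/(p + 347052) = (-445274 - 234040)/(484016 + 347052) = -679314/831068 = -679314*1/831068 = -339657/415534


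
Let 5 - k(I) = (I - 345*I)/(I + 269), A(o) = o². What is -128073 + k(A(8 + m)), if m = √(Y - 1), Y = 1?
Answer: -42624628/333 ≈ -1.2800e+5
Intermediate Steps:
m = 0 (m = √(1 - 1) = √0 = 0)
k(I) = 5 + 344*I/(269 + I) (k(I) = 5 - (I - 345*I)/(I + 269) = 5 - (-344*I)/(269 + I) = 5 - (-344)*I/(269 + I) = 5 + 344*I/(269 + I))
-128073 + k(A(8 + m)) = -128073 + (1345 + 349*(8 + 0)²)/(269 + (8 + 0)²) = -128073 + (1345 + 349*8²)/(269 + 8²) = -128073 + (1345 + 349*64)/(269 + 64) = -128073 + (1345 + 22336)/333 = -128073 + (1/333)*23681 = -128073 + 23681/333 = -42624628/333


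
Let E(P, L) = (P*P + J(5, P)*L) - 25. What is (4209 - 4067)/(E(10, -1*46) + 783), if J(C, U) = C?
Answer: 71/314 ≈ 0.22611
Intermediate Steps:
E(P, L) = -25 + P² + 5*L (E(P, L) = (P*P + 5*L) - 25 = (P² + 5*L) - 25 = -25 + P² + 5*L)
(4209 - 4067)/(E(10, -1*46) + 783) = (4209 - 4067)/((-25 + 10² + 5*(-1*46)) + 783) = 142/((-25 + 100 + 5*(-46)) + 783) = 142/((-25 + 100 - 230) + 783) = 142/(-155 + 783) = 142/628 = 142*(1/628) = 71/314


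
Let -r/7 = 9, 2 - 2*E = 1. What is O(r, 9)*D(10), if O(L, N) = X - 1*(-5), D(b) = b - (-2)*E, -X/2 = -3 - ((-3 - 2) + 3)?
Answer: 77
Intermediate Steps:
E = ½ (E = 1 - ½*1 = 1 - ½ = ½ ≈ 0.50000)
r = -63 (r = -7*9 = -63)
X = 2 (X = -2*(-3 - ((-3 - 2) + 3)) = -2*(-3 - (-5 + 3)) = -2*(-3 - 1*(-2)) = -2*(-3 + 2) = -2*(-1) = 2)
D(b) = 1 + b (D(b) = b - (-2)/2 = b - 1*(-1) = b + 1 = 1 + b)
O(L, N) = 7 (O(L, N) = 2 - 1*(-5) = 2 + 5 = 7)
O(r, 9)*D(10) = 7*(1 + 10) = 7*11 = 77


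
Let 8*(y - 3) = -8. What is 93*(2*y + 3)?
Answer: 651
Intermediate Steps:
y = 2 (y = 3 + (⅛)*(-8) = 3 - 1 = 2)
93*(2*y + 3) = 93*(2*2 + 3) = 93*(4 + 3) = 93*7 = 651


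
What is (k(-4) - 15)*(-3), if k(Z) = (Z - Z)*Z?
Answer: 45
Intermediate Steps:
k(Z) = 0 (k(Z) = 0*Z = 0)
(k(-4) - 15)*(-3) = (0 - 15)*(-3) = -15*(-3) = 45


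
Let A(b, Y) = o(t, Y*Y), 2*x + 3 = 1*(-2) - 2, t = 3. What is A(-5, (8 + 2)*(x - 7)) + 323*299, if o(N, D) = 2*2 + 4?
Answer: 96585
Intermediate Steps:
x = -7/2 (x = -3/2 + (1*(-2) - 2)/2 = -3/2 + (-2 - 2)/2 = -3/2 + (½)*(-4) = -3/2 - 2 = -7/2 ≈ -3.5000)
o(N, D) = 8 (o(N, D) = 4 + 4 = 8)
A(b, Y) = 8
A(-5, (8 + 2)*(x - 7)) + 323*299 = 8 + 323*299 = 8 + 96577 = 96585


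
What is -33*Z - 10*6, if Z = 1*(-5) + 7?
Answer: -126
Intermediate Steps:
Z = 2 (Z = -5 + 7 = 2)
-33*Z - 10*6 = -33*2 - 10*6 = -66 - 60 = -126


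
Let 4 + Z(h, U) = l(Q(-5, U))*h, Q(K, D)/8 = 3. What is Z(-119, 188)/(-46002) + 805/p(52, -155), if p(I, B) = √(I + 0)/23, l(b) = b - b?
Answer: 2/23001 + 18515*√13/26 ≈ 2567.6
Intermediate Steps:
Q(K, D) = 24 (Q(K, D) = 8*3 = 24)
l(b) = 0
p(I, B) = √I/23 (p(I, B) = √I*(1/23) = √I/23)
Z(h, U) = -4 (Z(h, U) = -4 + 0*h = -4 + 0 = -4)
Z(-119, 188)/(-46002) + 805/p(52, -155) = -4/(-46002) + 805/((√52/23)) = -4*(-1/46002) + 805/(((2*√13)/23)) = 2/23001 + 805/((2*√13/23)) = 2/23001 + 805*(23*√13/26) = 2/23001 + 18515*√13/26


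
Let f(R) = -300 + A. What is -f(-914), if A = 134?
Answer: 166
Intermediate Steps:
f(R) = -166 (f(R) = -300 + 134 = -166)
-f(-914) = -1*(-166) = 166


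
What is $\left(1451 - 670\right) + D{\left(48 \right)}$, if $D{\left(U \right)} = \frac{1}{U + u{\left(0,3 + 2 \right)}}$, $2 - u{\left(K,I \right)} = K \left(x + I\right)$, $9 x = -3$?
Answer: $\frac{39051}{50} \approx 781.02$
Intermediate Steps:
$x = - \frac{1}{3}$ ($x = \frac{1}{9} \left(-3\right) = - \frac{1}{3} \approx -0.33333$)
$u{\left(K,I \right)} = 2 - K \left(- \frac{1}{3} + I\right)$
$D{\left(U \right)} = \frac{1}{2 + U}$ ($D{\left(U \right)} = \frac{1}{U + \left(2 + \frac{1}{3} \cdot 0 - \left(3 + 2\right) 0\right)} = \frac{1}{U + \left(2 + 0 - 5 \cdot 0\right)} = \frac{1}{U + \left(2 + 0 + 0\right)} = \frac{1}{U + 2} = \frac{1}{2 + U}$)
$\left(1451 - 670\right) + D{\left(48 \right)} = \left(1451 - 670\right) + \frac{1}{2 + 48} = \left(1451 - 670\right) + \frac{1}{50} = 781 + \frac{1}{50} = \frac{39051}{50}$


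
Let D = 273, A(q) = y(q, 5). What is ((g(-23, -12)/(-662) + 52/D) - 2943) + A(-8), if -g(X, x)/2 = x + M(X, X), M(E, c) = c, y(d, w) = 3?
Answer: -20435351/6951 ≈ -2939.9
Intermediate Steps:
A(q) = 3
g(X, x) = -2*X - 2*x (g(X, x) = -2*(x + X) = -2*(X + x) = -2*X - 2*x)
((g(-23, -12)/(-662) + 52/D) - 2943) + A(-8) = (((-2*(-23) - 2*(-12))/(-662) + 52/273) - 2943) + 3 = (((46 + 24)*(-1/662) + 52*(1/273)) - 2943) + 3 = ((70*(-1/662) + 4/21) - 2943) + 3 = ((-35/331 + 4/21) - 2943) + 3 = (589/6951 - 2943) + 3 = -20456204/6951 + 3 = -20435351/6951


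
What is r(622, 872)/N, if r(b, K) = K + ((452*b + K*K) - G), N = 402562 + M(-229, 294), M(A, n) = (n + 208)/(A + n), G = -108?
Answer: 16940755/6541758 ≈ 2.5896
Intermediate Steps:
M(A, n) = (208 + n)/(A + n)
N = 26167032/65 (N = 402562 + (208 + 294)/(-229 + 294) = 402562 + 502/65 = 26167032/65 ≈ 4.0257e+5)
r(b, K) = 108 + K + K² + 452*b (r(b, K) = K + ((452*b + K*K) - 1*(-108)) = K + ((452*b + K²) + 108) = K + ((K² + 452*b) + 108) = K + (108 + K² + 452*b) = 108 + K + K² + 452*b)
r(622, 872)/N = (108 + 872 + 872² + 452*622)/(26167032/65) = (108 + 872 + 760384 + 281144)*(65/26167032) = 1042508*(65/26167032) = 16940755/6541758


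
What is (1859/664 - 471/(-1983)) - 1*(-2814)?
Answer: 1236408903/438904 ≈ 2817.0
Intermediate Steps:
(1859/664 - 471/(-1983)) - 1*(-2814) = (1859*(1/664) - 471*(-1/1983)) + 2814 = (1859/664 + 157/661) + 2814 = 1333047/438904 + 2814 = 1236408903/438904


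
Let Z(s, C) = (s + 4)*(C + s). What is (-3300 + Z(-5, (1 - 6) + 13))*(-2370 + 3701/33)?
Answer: 82034409/11 ≈ 7.4577e+6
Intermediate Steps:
Z(s, C) = (4 + s)*(C + s)
(-3300 + Z(-5, (1 - 6) + 13))*(-2370 + 3701/33) = (-3300 + ((-5)² + 4*((1 - 6) + 13) + 4*(-5) + ((1 - 6) + 13)*(-5)))*(-2370 + 3701/33) = (-3300 + (25 + 4*(-5 + 13) - 20 + (-5 + 13)*(-5)))*(-2370 + 3701*(1/33)) = (-3300 + (25 + 4*8 - 20 + 8*(-5)))*(-2370 + 3701/33) = (-3300 + (25 + 32 - 20 - 40))*(-74509/33) = (-3300 - 3)*(-74509/33) = -3303*(-74509/33) = 82034409/11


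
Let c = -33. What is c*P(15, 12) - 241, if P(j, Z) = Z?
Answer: -637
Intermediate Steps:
c*P(15, 12) - 241 = -33*12 - 241 = -396 - 241 = -637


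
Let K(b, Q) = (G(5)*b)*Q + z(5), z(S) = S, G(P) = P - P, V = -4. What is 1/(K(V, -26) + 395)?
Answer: 1/400 ≈ 0.0025000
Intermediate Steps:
G(P) = 0
K(b, Q) = 5 (K(b, Q) = (0*b)*Q + 5 = 0*Q + 5 = 0 + 5 = 5)
1/(K(V, -26) + 395) = 1/(5 + 395) = 1/400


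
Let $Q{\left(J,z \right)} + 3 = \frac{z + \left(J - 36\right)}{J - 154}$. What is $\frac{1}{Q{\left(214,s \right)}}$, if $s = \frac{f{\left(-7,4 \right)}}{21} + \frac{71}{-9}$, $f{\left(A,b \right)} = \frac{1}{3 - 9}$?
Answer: $- \frac{7560}{1247} \approx -6.0626$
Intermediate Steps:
$f{\left(A,b \right)} = - \frac{1}{6}$ ($f{\left(A,b \right)} = \frac{1}{-6} = - \frac{1}{6}$)
$s = - \frac{995}{126}$ ($s = - \frac{1}{6 \cdot 21} + \frac{71}{-9} = \left(- \frac{1}{6}\right) \frac{1}{21} + 71 \left(- \frac{1}{9}\right) = - \frac{1}{126} - \frac{71}{9} = - \frac{995}{126} \approx -7.8968$)
$Q{\left(J,z \right)} = -3 + \frac{-36 + J + z}{-154 + J}$ ($Q{\left(J,z \right)} = -3 + \frac{z + \left(J - 36\right)}{J - 154} = -3 + \frac{z + \left(J - 36\right)}{-154 + J} = -3 + \frac{z + \left(-36 + J\right)}{-154 + J} = -3 + \frac{-36 + J + z}{-154 + J}$)
$\frac{1}{Q{\left(214,s \right)}} = \frac{1}{\frac{1}{-154 + 214} \left(426 - \frac{995}{126} - 428\right)} = \frac{1}{\frac{1}{60} \left(426 - \frac{995}{126} - 428\right)} = \frac{1}{\frac{1}{60} \left(- \frac{1247}{126}\right)} = \frac{1}{- \frac{1247}{7560}} = - \frac{7560}{1247}$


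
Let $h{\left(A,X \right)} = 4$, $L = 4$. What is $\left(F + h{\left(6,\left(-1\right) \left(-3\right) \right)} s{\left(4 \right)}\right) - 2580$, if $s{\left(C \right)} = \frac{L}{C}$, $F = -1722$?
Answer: $-4298$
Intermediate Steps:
$s{\left(C \right)} = \frac{4}{C}$
$\left(F + h{\left(6,\left(-1\right) \left(-3\right) \right)} s{\left(4 \right)}\right) - 2580 = \left(-1722 + 4 \cdot \frac{4}{4}\right) - 2580 = \left(-1722 + 4 \cdot 4 \cdot \frac{1}{4}\right) - 2580 = \left(-1722 + 4 \cdot 1\right) - 2580 = \left(-1722 + 4\right) - 2580 = -1718 - 2580 = -4298$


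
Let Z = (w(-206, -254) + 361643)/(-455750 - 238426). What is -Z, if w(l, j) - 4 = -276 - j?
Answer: 361625/694176 ≈ 0.52094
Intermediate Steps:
w(l, j) = -272 - j (w(l, j) = 4 + (-276 - j) = -272 - j)
Z = -361625/694176 (Z = ((-272 - 1*(-254)) + 361643)/(-455750 - 238426) = ((-272 + 254) + 361643)/(-694176) = (-18 + 361643)*(-1/694176) = 361625*(-1/694176) = -361625/694176 ≈ -0.52094)
-Z = -1*(-361625/694176) = 361625/694176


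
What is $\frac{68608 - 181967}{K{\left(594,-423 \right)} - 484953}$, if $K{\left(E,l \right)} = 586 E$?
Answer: $\frac{113359}{136869} \approx 0.82823$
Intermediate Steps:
$\frac{68608 - 181967}{K{\left(594,-423 \right)} - 484953} = \frac{68608 - 181967}{586 \cdot 594 - 484953} = - \frac{113359}{348084 - 484953} = - \frac{113359}{-136869} = \left(-113359\right) \left(- \frac{1}{136869}\right) = \frac{113359}{136869}$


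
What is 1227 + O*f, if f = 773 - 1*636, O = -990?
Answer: -134403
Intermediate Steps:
f = 137 (f = 773 - 636 = 137)
1227 + O*f = 1227 - 990*137 = 1227 - 135630 = -134403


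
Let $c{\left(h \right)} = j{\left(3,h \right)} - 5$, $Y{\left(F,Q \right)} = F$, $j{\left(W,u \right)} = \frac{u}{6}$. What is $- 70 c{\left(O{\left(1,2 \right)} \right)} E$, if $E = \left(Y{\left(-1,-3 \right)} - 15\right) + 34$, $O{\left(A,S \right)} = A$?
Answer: $6090$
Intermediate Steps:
$j{\left(W,u \right)} = \frac{u}{6}$ ($j{\left(W,u \right)} = u \frac{1}{6} = \frac{u}{6}$)
$c{\left(h \right)} = -5 + \frac{h}{6}$ ($c{\left(h \right)} = \frac{h}{6} - 5 = -5 + \frac{h}{6}$)
$E = 18$ ($E = \left(-1 - 15\right) + 34 = -16 + 34 = 18$)
$- 70 c{\left(O{\left(1,2 \right)} \right)} E = - 70 \left(-5 + \frac{1}{6} \cdot 1\right) 18 = - 70 \left(-5 + \frac{1}{6}\right) 18 = \left(-70\right) \left(- \frac{29}{6}\right) 18 = \frac{1015}{3} \cdot 18 = 6090$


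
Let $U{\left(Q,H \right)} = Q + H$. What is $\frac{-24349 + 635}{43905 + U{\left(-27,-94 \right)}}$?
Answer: $- \frac{11857}{21892} \approx -0.54161$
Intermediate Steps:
$U{\left(Q,H \right)} = H + Q$
$\frac{-24349 + 635}{43905 + U{\left(-27,-94 \right)}} = \frac{-24349 + 635}{43905 - 121} = - \frac{23714}{43905 - 121} = - \frac{23714}{43784} = \left(-23714\right) \frac{1}{43784} = - \frac{11857}{21892}$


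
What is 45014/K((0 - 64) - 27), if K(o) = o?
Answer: -45014/91 ≈ -494.66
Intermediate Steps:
45014/K((0 - 64) - 27) = 45014/((0 - 64) - 27) = 45014/(-64 - 27) = 45014/(-91) = 45014*(-1/91) = -45014/91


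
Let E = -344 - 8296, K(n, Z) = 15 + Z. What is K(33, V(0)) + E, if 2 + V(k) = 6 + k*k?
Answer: -8621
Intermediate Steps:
V(k) = 4 + k² (V(k) = -2 + (6 + k*k) = -2 + (6 + k²) = 4 + k²)
E = -8640
K(33, V(0)) + E = (15 + (4 + 0²)) - 8640 = (15 + (4 + 0)) - 8640 = (15 + 4) - 8640 = 19 - 8640 = -8621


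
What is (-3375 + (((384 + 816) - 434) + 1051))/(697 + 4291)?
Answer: -779/2494 ≈ -0.31235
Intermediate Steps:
(-3375 + (((384 + 816) - 434) + 1051))/(697 + 4291) = (-3375 + ((1200 - 434) + 1051))/4988 = (-3375 + (766 + 1051))*(1/4988) = (-3375 + 1817)*(1/4988) = -1558*1/4988 = -779/2494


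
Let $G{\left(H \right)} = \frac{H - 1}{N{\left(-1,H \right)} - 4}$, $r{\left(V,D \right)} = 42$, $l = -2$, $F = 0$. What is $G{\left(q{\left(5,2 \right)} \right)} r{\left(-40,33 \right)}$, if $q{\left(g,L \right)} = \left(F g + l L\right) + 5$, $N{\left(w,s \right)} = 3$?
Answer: $0$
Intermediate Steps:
$q{\left(g,L \right)} = 5 - 2 L$ ($q{\left(g,L \right)} = \left(0 g - 2 L\right) + 5 = \left(0 - 2 L\right) + 5 = - 2 L + 5 = 5 - 2 L$)
$G{\left(H \right)} = 1 - H$ ($G{\left(H \right)} = \frac{H - 1}{3 - 4} = \frac{-1 + H}{-1} = \left(-1 + H\right) \left(-1\right) = 1 - H$)
$G{\left(q{\left(5,2 \right)} \right)} r{\left(-40,33 \right)} = \left(1 - \left(5 - 4\right)\right) 42 = \left(1 - 1\right) 42 = 0 \cdot 42 = 0$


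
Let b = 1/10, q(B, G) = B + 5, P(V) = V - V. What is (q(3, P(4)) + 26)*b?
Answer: 17/5 ≈ 3.4000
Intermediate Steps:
P(V) = 0
q(B, G) = 5 + B
b = 1/10 ≈ 0.10000
(q(3, P(4)) + 26)*b = ((5 + 3) + 26)*(1/10) = (8 + 26)*(1/10) = 34*(1/10) = 17/5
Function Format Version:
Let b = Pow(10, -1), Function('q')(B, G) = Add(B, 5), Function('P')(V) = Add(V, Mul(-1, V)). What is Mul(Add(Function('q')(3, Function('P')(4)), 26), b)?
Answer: Rational(17, 5) ≈ 3.4000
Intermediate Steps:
Function('P')(V) = 0
Function('q')(B, G) = Add(5, B)
b = Rational(1, 10) ≈ 0.10000
Mul(Add(Function('q')(3, Function('P')(4)), 26), b) = Mul(Add(Add(5, 3), 26), Rational(1, 10)) = Mul(Add(8, 26), Rational(1, 10)) = Mul(34, Rational(1, 10)) = Rational(17, 5)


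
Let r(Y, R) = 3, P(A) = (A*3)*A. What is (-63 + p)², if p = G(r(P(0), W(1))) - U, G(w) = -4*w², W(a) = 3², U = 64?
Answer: 26569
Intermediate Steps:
W(a) = 9
P(A) = 3*A² (P(A) = (3*A)*A = 3*A²)
p = -100 (p = -4*3² - 1*64 = -4*9 - 64 = -36 - 64 = -100)
(-63 + p)² = (-63 - 100)² = (-163)² = 26569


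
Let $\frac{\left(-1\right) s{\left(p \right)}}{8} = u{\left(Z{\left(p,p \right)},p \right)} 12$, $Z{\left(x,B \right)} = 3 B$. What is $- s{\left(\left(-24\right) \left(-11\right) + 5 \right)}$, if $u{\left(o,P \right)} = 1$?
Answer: $96$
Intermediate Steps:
$s{\left(p \right)} = -96$ ($s{\left(p \right)} = - 8 \cdot 1 \cdot 12 = \left(-8\right) 12 = -96$)
$- s{\left(\left(-24\right) \left(-11\right) + 5 \right)} = \left(-1\right) \left(-96\right) = 96$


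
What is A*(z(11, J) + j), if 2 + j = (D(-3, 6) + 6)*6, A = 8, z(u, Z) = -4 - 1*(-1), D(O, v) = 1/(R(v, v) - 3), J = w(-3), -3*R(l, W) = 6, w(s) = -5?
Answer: 1192/5 ≈ 238.40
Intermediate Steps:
R(l, W) = -2 (R(l, W) = -⅓*6 = -2)
J = -5
D(O, v) = -⅕ (D(O, v) = 1/(-2 - 3) = 1/(-5) = -⅕)
z(u, Z) = -3 (z(u, Z) = -4 + 1 = -3)
j = 164/5 (j = -2 + (-⅕ + 6)*6 = -2 + (29/5)*6 = -2 + 174/5 = 164/5 ≈ 32.800)
A*(z(11, J) + j) = 8*(-3 + 164/5) = 8*(149/5) = 1192/5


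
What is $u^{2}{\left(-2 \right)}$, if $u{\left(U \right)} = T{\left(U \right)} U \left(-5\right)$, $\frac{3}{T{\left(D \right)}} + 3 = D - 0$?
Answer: $36$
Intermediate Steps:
$T{\left(D \right)} = \frac{3}{-3 + D}$ ($T{\left(D \right)} = \frac{3}{-3 + \left(D - 0\right)} = \frac{3}{-3 + \left(D + 0\right)} = \frac{3}{-3 + D}$)
$u{\left(U \right)} = - \frac{15 U}{-3 + U}$ ($u{\left(U \right)} = \frac{3}{-3 + U} U \left(-5\right) = \frac{3 U}{-3 + U} \left(-5\right) = - \frac{15 U}{-3 + U}$)
$u^{2}{\left(-2 \right)} = \left(\left(-15\right) \left(-2\right) \frac{1}{-3 - 2}\right)^{2} = \left(\left(-15\right) \left(-2\right) \frac{1}{-5}\right)^{2} = \left(\left(-15\right) \left(-2\right) \left(- \frac{1}{5}\right)\right)^{2} = \left(-6\right)^{2} = 36$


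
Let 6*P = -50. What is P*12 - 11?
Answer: -111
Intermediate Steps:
P = -25/3 (P = (1/6)*(-50) = -25/3 ≈ -8.3333)
P*12 - 11 = -25/3*12 - 11 = -100 - 11 = -111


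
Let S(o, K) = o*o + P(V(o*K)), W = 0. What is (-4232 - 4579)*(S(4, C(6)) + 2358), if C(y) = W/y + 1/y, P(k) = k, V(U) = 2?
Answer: -20934936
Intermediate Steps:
C(y) = 1/y (C(y) = 0/y + 1/y = 0 + 1/y = 1/y)
S(o, K) = 2 + o² (S(o, K) = o*o + 2 = o² + 2 = 2 + o²)
(-4232 - 4579)*(S(4, C(6)) + 2358) = (-4232 - 4579)*((2 + 4²) + 2358) = -8811*((2 + 16) + 2358) = -8811*(18 + 2358) = -8811*2376 = -20934936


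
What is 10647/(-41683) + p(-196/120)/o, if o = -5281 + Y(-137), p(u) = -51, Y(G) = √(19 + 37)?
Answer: -285706647462/1162493227115 + 102*√14/27888905 ≈ -0.24576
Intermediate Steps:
Y(G) = 2*√14 (Y(G) = √56 = 2*√14)
o = -5281 + 2*√14 ≈ -5273.5
10647/(-41683) + p(-196/120)/o = 10647/(-41683) - 51/(-5281 + 2*√14) = 10647*(-1/41683) - 51/(-5281 + 2*√14) = -10647/41683 - 51/(-5281 + 2*√14)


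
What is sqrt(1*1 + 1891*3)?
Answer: sqrt(5674) ≈ 75.326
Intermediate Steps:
sqrt(1*1 + 1891*3) = sqrt(1 + 5673) = sqrt(5674)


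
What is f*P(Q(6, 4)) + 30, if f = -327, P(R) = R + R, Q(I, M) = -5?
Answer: 3300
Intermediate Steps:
P(R) = 2*R
f*P(Q(6, 4)) + 30 = -654*(-5) + 30 = -327*(-10) + 30 = 3270 + 30 = 3300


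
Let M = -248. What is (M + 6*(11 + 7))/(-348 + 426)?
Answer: -70/39 ≈ -1.7949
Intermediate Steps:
(M + 6*(11 + 7))/(-348 + 426) = (-248 + 6*(11 + 7))/(-348 + 426) = (-248 + 6*18)/78 = (-248 + 108)*(1/78) = -140*1/78 = -70/39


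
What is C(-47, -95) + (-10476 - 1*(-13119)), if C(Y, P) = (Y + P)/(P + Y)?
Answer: 2644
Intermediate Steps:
C(Y, P) = 1 (C(Y, P) = (P + Y)/(P + Y) = 1)
C(-47, -95) + (-10476 - 1*(-13119)) = 1 + (-10476 - 1*(-13119)) = 1 + (-10476 + 13119) = 1 + 2643 = 2644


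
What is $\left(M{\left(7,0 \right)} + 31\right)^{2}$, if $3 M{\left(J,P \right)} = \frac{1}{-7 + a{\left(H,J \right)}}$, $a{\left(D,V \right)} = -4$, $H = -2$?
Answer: $\frac{1044484}{1089} \approx 959.12$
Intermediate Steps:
$M{\left(J,P \right)} = - \frac{1}{33}$ ($M{\left(J,P \right)} = \frac{1}{3 \left(-7 - 4\right)} = \frac{1}{3 \left(-11\right)} = \frac{1}{3} \left(- \frac{1}{11}\right) = - \frac{1}{33}$)
$\left(M{\left(7,0 \right)} + 31\right)^{2} = \left(- \frac{1}{33} + 31\right)^{2} = \left(\frac{1022}{33}\right)^{2} = \frac{1044484}{1089}$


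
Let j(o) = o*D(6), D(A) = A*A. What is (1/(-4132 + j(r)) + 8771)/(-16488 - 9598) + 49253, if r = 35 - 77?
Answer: 7251439346629/147229384 ≈ 49253.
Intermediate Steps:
D(A) = A**2
r = -42
j(o) = 36*o (j(o) = o*6**2 = o*36 = 36*o)
(1/(-4132 + j(r)) + 8771)/(-16488 - 9598) + 49253 = (1/(-4132 + 36*(-42)) + 8771)/(-16488 - 9598) + 49253 = (1/(-4132 - 1512) + 8771)/(-26086) + 49253 = (1/(-5644) + 8771)*(-1/26086) + 49253 = (-1/5644 + 8771)*(-1/26086) + 49253 = (49503523/5644)*(-1/26086) + 49253 = -49503523/147229384 + 49253 = 7251439346629/147229384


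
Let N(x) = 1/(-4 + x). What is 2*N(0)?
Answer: -½ ≈ -0.50000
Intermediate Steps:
2*N(0) = 2/(-4 + 0) = 2/(-4) = 2*(-¼) = -½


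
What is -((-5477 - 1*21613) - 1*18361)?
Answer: 45451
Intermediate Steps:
-((-5477 - 1*21613) - 1*18361) = -((-5477 - 21613) - 18361) = -(-27090 - 18361) = -1*(-45451) = 45451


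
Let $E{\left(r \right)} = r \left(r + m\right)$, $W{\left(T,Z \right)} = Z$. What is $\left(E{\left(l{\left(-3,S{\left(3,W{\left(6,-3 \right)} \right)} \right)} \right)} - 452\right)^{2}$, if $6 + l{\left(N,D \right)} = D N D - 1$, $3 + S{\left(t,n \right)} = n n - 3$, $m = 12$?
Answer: $87616$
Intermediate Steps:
$S{\left(t,n \right)} = -6 + n^{2}$ ($S{\left(t,n \right)} = -3 + \left(n n - 3\right) = -3 + \left(n^{2} - 3\right) = -3 + \left(-3 + n^{2}\right) = -6 + n^{2}$)
$l{\left(N,D \right)} = -7 + N D^{2}$ ($l{\left(N,D \right)} = -6 + \left(D N D - 1\right) = -6 + \left(N D^{2} - 1\right) = -6 + \left(-1 + N D^{2}\right) = -7 + N D^{2}$)
$E{\left(r \right)} = r \left(12 + r\right)$ ($E{\left(r \right)} = r \left(r + 12\right) = r \left(12 + r\right)$)
$\left(E{\left(l{\left(-3,S{\left(3,W{\left(6,-3 \right)} \right)} \right)} \right)} - 452\right)^{2} = \left(\left(-7 - 3 \left(-6 + \left(-3\right)^{2}\right)^{2}\right) \left(12 - \left(7 + 3 \left(-6 + \left(-3\right)^{2}\right)^{2}\right)\right) - 452\right)^{2} = \left(\left(-7 - 3 \left(-6 + 9\right)^{2}\right) \left(12 - \left(7 + 3 \left(-6 + 9\right)^{2}\right)\right) - 452\right)^{2} = \left(\left(-7 - 3 \cdot 3^{2}\right) \left(12 - \left(7 + 3 \cdot 3^{2}\right)\right) - 452\right)^{2} = \left(\left(-7 - 27\right) \left(12 - 34\right) - 452\right)^{2} = \left(- 34 \left(12 - 34\right) - 452\right)^{2} = \left(\left(-34\right) \left(-22\right) - 452\right)^{2} = \left(748 - 452\right)^{2} = 296^{2} = 87616$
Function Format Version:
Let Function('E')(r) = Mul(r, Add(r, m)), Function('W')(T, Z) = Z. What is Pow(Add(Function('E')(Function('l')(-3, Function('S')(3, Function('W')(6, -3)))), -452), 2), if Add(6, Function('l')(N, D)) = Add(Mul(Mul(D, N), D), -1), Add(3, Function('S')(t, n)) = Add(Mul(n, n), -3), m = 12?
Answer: 87616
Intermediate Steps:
Function('S')(t, n) = Add(-6, Pow(n, 2)) (Function('S')(t, n) = Add(-3, Add(Mul(n, n), -3)) = Add(-3, Add(Pow(n, 2), -3)) = Add(-3, Add(-3, Pow(n, 2))) = Add(-6, Pow(n, 2)))
Function('l')(N, D) = Add(-7, Mul(N, Pow(D, 2))) (Function('l')(N, D) = Add(-6, Add(Mul(Mul(D, N), D), -1)) = Add(-6, Add(Mul(N, Pow(D, 2)), -1)) = Add(-6, Add(-1, Mul(N, Pow(D, 2)))) = Add(-7, Mul(N, Pow(D, 2))))
Function('E')(r) = Mul(r, Add(12, r)) (Function('E')(r) = Mul(r, Add(r, 12)) = Mul(r, Add(12, r)))
Pow(Add(Function('E')(Function('l')(-3, Function('S')(3, Function('W')(6, -3)))), -452), 2) = Pow(Add(Mul(Add(-7, Mul(-3, Pow(Add(-6, Pow(-3, 2)), 2))), Add(12, Add(-7, Mul(-3, Pow(Add(-6, Pow(-3, 2)), 2))))), -452), 2) = Pow(Add(Mul(Add(-7, Mul(-3, Pow(Add(-6, 9), 2))), Add(12, Add(-7, Mul(-3, Pow(Add(-6, 9), 2))))), -452), 2) = Pow(Add(Mul(Add(-7, Mul(-3, Pow(3, 2))), Add(12, Add(-7, Mul(-3, Pow(3, 2))))), -452), 2) = Pow(Add(Mul(Add(-7, Mul(-3, 9)), Add(12, Add(-7, Mul(-3, 9)))), -452), 2) = Pow(Add(Mul(Add(-7, -27), Add(12, Add(-7, -27))), -452), 2) = Pow(Add(Mul(-34, Add(12, -34)), -452), 2) = Pow(Add(Mul(-34, -22), -452), 2) = Pow(Add(748, -452), 2) = Pow(296, 2) = 87616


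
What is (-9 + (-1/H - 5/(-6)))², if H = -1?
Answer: 1849/36 ≈ 51.361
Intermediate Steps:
(-9 + (-1/H - 5/(-6)))² = (-9 + (-1/(-1) - 5/(-6)))² = (-9 + (-1*(-1) - 5*(-⅙)))² = (-9 + (1 + ⅚))² = (-9 + 11/6)² = (-43/6)² = 1849/36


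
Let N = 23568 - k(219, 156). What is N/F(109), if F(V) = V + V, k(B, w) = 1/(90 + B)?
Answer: 7282511/67362 ≈ 108.11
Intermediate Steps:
F(V) = 2*V
N = 7282511/309 (N = 23568 - 1/(90 + 219) = 23568 - 1/309 = 7282511/309 ≈ 23568.)
N/F(109) = 7282511/(309*((2*109))) = (7282511/309)/218 = (7282511/309)*(1/218) = 7282511/67362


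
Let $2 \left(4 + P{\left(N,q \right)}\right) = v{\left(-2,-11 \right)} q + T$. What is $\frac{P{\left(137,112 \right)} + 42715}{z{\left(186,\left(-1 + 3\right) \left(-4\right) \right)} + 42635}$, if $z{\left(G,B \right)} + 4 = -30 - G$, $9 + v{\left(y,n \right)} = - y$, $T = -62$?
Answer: $\frac{42288}{42415} \approx 0.99701$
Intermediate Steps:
$v{\left(y,n \right)} = -9 - y$
$P{\left(N,q \right)} = -35 - \frac{7 q}{2}$ ($P{\left(N,q \right)} = -4 + \frac{\left(-9 - -2\right) q - 62}{2} = -4 + \frac{\left(-9 + 2\right) q - 62}{2} = -4 + \frac{- 7 q - 62}{2} = -4 + \frac{-62 - 7 q}{2} = -4 - \left(31 + \frac{7 q}{2}\right) = -35 - \frac{7 q}{2}$)
$z{\left(G,B \right)} = -34 - G$ ($z{\left(G,B \right)} = -4 - \left(30 + G\right) = -34 - G$)
$\frac{P{\left(137,112 \right)} + 42715}{z{\left(186,\left(-1 + 3\right) \left(-4\right) \right)} + 42635} = \frac{\left(-35 - 392\right) + 42715}{\left(-34 - 186\right) + 42635} = \frac{-427 + 42715}{-220 + 42635} = \frac{42288}{42415}$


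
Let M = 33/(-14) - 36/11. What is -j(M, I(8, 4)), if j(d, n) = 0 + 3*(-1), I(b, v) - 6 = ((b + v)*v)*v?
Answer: 3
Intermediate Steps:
I(b, v) = 6 + v**2*(b + v) (I(b, v) = 6 + ((b + v)*v)*v = 6 + (v*(b + v))*v = 6 + v**2*(b + v))
M = -867/154 (M = 33*(-1/14) - 36*1/11 = -33/14 - 36/11 = -867/154 ≈ -5.6299)
j(d, n) = -3 (j(d, n) = 0 - 3 = -3)
-j(M, I(8, 4)) = -1*(-3) = 3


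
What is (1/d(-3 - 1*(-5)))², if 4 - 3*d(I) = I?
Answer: 9/4 ≈ 2.2500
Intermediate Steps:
d(I) = 4/3 - I/3
(1/d(-3 - 1*(-5)))² = (1/(4/3 - (-3 - 1*(-5))/3))² = (1/(4/3 - (-3 + 5)/3))² = (1/(4/3 - ⅓*2))² = (1/(4/3 - ⅔))² = (1/(⅔))² = (3/2)² = 9/4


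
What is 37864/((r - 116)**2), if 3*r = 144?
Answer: 4733/578 ≈ 8.1886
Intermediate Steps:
r = 48 (r = (1/3)*144 = 48)
37864/((r - 116)**2) = 37864/((48 - 116)**2) = 37864/((-68)**2) = 37864/4624 = 37864*(1/4624) = 4733/578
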